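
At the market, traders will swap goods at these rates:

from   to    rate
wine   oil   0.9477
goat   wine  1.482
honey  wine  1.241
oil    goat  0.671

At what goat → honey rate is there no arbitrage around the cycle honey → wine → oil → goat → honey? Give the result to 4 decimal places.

1.2672

Known legs of the cycle: 1.241 × 0.9477 × 0.671 = 0.7891602147
For no arbitrage the full-cycle product must be 1, so the missing rate is 1 / 0.7891602147 ≈ 1.267170.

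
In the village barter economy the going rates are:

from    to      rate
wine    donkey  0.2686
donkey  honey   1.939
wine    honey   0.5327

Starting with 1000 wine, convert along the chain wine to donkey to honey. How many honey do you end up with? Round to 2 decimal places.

520.82

1000 wine × 0.2686 = 268.6 donkey
268.6 donkey × 1.939 = 520.8154 honey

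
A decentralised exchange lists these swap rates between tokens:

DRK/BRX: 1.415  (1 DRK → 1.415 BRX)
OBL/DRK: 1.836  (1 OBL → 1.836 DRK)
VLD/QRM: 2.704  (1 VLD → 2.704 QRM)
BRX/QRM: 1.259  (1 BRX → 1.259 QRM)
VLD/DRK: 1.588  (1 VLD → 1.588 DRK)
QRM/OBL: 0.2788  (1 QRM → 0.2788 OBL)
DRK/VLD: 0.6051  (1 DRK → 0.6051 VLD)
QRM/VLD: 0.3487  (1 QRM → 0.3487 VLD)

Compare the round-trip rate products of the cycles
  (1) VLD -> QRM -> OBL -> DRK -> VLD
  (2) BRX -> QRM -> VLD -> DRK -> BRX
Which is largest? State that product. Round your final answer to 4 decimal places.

(1) 2.704 × 0.2788 × 1.836 × 0.6051 = 0.83753
(2) 1.259 × 0.3487 × 1.588 × 1.415 = 0.98647
Highest is cycle (2) at 0.9865 (≤1, no arbitrage).

0.9865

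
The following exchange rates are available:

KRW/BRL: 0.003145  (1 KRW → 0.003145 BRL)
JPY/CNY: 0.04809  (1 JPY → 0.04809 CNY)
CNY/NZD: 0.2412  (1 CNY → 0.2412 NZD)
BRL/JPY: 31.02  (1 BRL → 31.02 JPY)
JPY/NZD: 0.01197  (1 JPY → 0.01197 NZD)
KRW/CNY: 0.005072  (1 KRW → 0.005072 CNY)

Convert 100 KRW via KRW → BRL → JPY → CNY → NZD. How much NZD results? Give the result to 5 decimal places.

100 KRW × 0.003145 = 0.3145 BRL
0.3145 BRL × 31.02 = 9.75579 JPY
9.75579 JPY × 0.04809 = 0.4691559411 CNY
0.4691559411 CNY × 0.2412 = 0.11316041299332 NZD

0.11316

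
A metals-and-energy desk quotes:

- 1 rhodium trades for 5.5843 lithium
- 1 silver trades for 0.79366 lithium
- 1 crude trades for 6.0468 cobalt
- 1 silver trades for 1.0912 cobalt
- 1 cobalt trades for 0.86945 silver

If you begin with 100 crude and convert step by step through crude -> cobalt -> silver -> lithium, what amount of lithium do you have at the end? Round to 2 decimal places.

417.26

100 crude × 6.0468 = 604.68 cobalt
604.68 cobalt × 0.86945 = 525.739026 silver
525.739026 silver × 0.79366 = 417.25803537516 lithium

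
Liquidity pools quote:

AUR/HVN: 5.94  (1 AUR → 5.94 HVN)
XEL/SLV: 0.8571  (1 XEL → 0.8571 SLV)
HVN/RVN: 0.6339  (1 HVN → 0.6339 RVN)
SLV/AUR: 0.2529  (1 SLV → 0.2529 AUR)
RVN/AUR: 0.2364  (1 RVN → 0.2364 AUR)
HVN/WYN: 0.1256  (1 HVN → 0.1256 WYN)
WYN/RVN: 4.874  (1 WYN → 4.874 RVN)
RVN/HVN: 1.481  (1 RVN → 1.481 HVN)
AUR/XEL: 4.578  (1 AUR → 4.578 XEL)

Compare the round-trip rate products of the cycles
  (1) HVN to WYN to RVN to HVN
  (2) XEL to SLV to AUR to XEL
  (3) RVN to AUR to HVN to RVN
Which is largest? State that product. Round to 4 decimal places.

0.9923

(1) 0.1256 × 4.874 × 1.481 = 0.90663
(2) 0.8571 × 0.2529 × 4.578 = 0.99233
(3) 0.2364 × 5.94 × 0.6339 = 0.89013
Highest is cycle (2) at 0.9923 (≤1, no arbitrage).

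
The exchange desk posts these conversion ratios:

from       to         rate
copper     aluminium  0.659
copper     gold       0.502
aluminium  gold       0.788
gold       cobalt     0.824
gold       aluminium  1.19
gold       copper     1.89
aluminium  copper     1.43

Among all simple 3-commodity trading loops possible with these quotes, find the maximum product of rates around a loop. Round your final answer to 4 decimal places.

copper→aluminium→gold→copper: 0.659 × 0.788 × 1.89 = 0.98146
copper→gold→aluminium→copper: 0.502 × 1.19 × 1.43 = 0.85425
Maximum is copper→aluminium→gold→copper at 0.9815; no arbitrage — every cycle loses value.

0.9815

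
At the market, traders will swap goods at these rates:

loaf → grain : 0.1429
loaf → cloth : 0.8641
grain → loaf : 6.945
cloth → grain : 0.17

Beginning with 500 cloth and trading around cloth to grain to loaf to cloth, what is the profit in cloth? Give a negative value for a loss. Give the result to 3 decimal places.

500 cloth × 0.17 = 85 grain
85 grain × 6.945 = 590.325 loaf
590.325 loaf × 0.8641 = 510.0998325 cloth
Net change: 510.0998325 − 500 = 10.0998325 cloth

10.100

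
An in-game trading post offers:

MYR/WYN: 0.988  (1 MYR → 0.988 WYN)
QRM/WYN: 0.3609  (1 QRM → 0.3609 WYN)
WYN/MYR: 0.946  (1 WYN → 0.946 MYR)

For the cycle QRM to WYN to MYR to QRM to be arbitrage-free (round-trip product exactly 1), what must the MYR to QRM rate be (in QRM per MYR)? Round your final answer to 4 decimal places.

2.9290

Known legs of the cycle: 0.3609 × 0.946 = 0.3414114
For no arbitrage the full-cycle product must be 1, so the missing rate is 1 / 0.3414114 ≈ 2.929018.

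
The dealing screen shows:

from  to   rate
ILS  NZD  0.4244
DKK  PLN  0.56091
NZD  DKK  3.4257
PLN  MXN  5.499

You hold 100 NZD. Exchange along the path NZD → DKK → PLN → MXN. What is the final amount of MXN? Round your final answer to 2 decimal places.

100 NZD × 3.4257 = 342.57 DKK
342.57 DKK × 0.56091 = 192.1509387 PLN
192.1509387 PLN × 5.499 = 1056.6380119113 MXN

1056.64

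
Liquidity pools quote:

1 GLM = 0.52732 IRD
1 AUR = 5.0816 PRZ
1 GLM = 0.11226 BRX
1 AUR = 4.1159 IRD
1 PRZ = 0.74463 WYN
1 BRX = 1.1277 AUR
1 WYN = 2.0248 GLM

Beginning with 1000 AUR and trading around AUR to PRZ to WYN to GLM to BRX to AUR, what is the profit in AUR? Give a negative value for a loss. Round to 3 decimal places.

1000 AUR × 5.0816 = 5081.6 PRZ
5081.6 PRZ × 0.74463 = 3783.911808 WYN
3783.911808 WYN × 2.0248 = 7661.6646288384 GLM
7661.6646288384 GLM × 0.11226 = 860.098471233398784 BRX
860.098471233398784 BRX × 1.1277 = 969.9330460099038087168 AUR
Net change: 969.9330460099038087168 − 1000 = -30.0669539900961912832 AUR

-30.067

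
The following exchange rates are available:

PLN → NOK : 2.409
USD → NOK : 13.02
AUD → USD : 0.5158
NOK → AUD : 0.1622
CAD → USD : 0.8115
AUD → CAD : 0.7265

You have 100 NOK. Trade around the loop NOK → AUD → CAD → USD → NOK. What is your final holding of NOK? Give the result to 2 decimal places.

124.50

100 NOK × 0.1622 = 16.22 AUD
16.22 AUD × 0.7265 = 11.78383 CAD
11.78383 CAD × 0.8115 = 9.562578045 USD
9.562578045 USD × 13.02 = 124.5047661459 NOK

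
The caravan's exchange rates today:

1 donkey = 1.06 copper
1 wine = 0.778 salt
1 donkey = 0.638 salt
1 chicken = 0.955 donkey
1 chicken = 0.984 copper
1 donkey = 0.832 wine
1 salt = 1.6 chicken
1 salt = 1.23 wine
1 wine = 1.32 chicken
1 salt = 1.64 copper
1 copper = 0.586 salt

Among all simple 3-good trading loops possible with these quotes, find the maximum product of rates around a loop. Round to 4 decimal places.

chicken→donkey→wine→chicken: 0.955 × 0.832 × 1.32 = 1.04882
chicken→donkey→salt→chicken: 0.955 × 0.638 × 1.6 = 0.97486
chicken→copper→salt→chicken: 0.984 × 0.586 × 1.6 = 0.92260
Maximum is chicken→donkey→wine→chicken at 1.0488; arbitrage exists.

1.0488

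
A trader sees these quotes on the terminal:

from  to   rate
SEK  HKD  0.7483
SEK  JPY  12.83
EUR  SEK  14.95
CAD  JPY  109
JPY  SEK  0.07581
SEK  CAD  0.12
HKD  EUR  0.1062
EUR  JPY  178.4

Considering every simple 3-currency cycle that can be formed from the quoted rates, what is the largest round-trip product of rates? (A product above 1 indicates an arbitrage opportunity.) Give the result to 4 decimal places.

1.1881

HKD→EUR→SEK→HKD: 0.1062 × 14.95 × 0.7483 = 1.18807
CAD→JPY→SEK→CAD: 109 × 0.07581 × 0.12 = 0.99159
Maximum is HKD→EUR→SEK→HKD at 1.1881; arbitrage exists.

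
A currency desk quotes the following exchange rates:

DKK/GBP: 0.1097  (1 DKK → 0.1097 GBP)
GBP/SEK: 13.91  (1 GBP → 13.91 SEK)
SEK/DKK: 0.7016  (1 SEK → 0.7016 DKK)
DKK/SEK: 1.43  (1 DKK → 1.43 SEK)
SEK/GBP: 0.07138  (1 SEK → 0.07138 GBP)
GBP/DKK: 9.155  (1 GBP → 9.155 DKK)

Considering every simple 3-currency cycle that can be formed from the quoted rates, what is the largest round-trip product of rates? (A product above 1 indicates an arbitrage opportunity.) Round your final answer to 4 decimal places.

1.0706

DKK→GBP→SEK→DKK: 0.1097 × 13.91 × 0.7016 = 1.07059
DKK→SEK→GBP→DKK: 1.43 × 0.07138 × 9.155 = 0.93448
Maximum is DKK→GBP→SEK→DKK at 1.0706; arbitrage exists.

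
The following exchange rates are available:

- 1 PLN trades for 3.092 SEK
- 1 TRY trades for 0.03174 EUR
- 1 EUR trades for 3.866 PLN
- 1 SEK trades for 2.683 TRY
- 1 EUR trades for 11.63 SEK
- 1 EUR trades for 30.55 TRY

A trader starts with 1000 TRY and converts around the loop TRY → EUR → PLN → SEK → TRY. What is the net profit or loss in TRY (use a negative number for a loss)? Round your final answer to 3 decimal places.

17.956

1000 TRY × 0.03174 = 31.74 EUR
31.74 EUR × 3.866 = 122.70684 PLN
122.70684 PLN × 3.092 = 379.40954928 SEK
379.40954928 SEK × 2.683 = 1017.95582071824 TRY
Net change: 1017.95582071824 − 1000 = 17.95582071824 TRY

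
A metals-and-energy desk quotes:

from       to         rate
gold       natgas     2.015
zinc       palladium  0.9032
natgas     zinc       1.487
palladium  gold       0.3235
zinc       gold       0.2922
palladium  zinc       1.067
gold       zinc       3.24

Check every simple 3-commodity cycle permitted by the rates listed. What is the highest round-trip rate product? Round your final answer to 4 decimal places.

0.9467

palladium→gold→zinc→palladium: 0.3235 × 3.24 × 0.9032 = 0.94668
natgas→zinc→gold→natgas: 1.487 × 0.2922 × 2.015 = 0.87552
Maximum is palladium→gold→zinc→palladium at 0.9467; no arbitrage — every cycle loses value.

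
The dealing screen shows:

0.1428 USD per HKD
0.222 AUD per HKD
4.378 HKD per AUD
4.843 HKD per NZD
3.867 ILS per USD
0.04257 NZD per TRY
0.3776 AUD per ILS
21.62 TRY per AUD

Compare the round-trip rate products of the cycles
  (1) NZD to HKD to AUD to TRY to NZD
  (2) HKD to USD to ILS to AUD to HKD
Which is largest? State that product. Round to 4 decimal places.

(1) 4.843 × 0.222 × 21.62 × 0.04257 = 0.98953
(2) 0.1428 × 3.867 × 0.3776 × 4.378 = 0.91287
Highest is cycle (1) at 0.9895 (≤1, no arbitrage).

0.9895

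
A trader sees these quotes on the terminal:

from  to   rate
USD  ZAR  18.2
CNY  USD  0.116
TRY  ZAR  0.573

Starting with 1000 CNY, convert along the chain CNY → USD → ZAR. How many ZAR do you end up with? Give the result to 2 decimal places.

2111.20

1000 CNY × 0.116 = 116 USD
116 USD × 18.2 = 2111.2 ZAR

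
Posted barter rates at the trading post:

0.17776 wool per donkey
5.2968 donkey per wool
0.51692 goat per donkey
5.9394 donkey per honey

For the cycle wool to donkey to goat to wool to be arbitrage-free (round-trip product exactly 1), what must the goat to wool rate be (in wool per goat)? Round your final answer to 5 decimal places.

Known legs of the cycle: 5.2968 × 0.51692 = 2.738021856
For no arbitrage the full-cycle product must be 1, so the missing rate is 1 / 2.738021856 ≈ 0.3652272.

0.36523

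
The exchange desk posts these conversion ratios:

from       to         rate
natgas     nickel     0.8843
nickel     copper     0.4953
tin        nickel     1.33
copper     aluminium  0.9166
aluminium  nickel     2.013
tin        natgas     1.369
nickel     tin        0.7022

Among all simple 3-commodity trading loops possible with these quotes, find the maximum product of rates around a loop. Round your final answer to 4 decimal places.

aluminium→nickel→copper→aluminium: 2.013 × 0.4953 × 0.9166 = 0.91389
natgas→nickel→tin→natgas: 0.8843 × 0.7022 × 1.369 = 0.85009
Maximum is aluminium→nickel→copper→aluminium at 0.9139; no arbitrage — every cycle loses value.

0.9139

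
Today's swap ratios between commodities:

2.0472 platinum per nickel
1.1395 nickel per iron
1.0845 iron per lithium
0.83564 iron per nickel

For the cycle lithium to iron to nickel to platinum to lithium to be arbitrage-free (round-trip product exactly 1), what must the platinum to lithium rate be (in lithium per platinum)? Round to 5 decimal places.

0.39527

Known legs of the cycle: 1.0845 × 1.1395 × 2.0472 = 2.5299046818
For no arbitrage the full-cycle product must be 1, so the missing rate is 1 / 2.5299046818 ≈ 0.3952718.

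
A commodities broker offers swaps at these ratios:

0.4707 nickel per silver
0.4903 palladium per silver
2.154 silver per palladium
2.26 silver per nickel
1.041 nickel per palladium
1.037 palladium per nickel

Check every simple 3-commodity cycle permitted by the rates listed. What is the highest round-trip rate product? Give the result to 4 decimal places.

1.1535

silver→palladium→nickel→silver: 0.4903 × 1.041 × 2.26 = 1.15351
silver→nickel→palladium→silver: 0.4707 × 1.037 × 2.154 = 1.05140
Maximum is silver→palladium→nickel→silver at 1.1535; arbitrage exists.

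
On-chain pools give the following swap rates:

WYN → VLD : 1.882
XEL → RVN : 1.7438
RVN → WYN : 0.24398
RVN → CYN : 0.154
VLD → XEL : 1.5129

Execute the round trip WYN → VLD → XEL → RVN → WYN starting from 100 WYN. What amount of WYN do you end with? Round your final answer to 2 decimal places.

121.14

100 WYN × 1.882 = 188.2 VLD
188.2 VLD × 1.5129 = 284.72778 XEL
284.72778 XEL × 1.7438 = 496.508302764 RVN
496.508302764 RVN × 0.24398 = 121.13809570836072 WYN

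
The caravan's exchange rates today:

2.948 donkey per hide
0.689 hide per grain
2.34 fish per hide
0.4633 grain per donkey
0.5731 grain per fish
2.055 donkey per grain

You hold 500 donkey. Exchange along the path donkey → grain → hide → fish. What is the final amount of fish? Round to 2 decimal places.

500 donkey × 0.4633 = 231.65 grain
231.65 grain × 0.689 = 159.60685 hide
159.60685 hide × 2.34 = 373.480029 fish

373.48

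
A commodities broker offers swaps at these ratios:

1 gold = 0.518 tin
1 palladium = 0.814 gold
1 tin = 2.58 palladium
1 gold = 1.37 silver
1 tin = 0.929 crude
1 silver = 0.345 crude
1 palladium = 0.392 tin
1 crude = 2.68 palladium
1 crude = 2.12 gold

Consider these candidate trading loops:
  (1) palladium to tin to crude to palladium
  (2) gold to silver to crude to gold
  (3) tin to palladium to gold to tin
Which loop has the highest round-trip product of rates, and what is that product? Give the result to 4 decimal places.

(1) 0.392 × 0.929 × 2.68 = 0.97597
(2) 1.37 × 0.345 × 2.12 = 1.00202
(3) 2.58 × 0.814 × 0.518 = 1.08786
Highest is cycle (3) at 1.0879 (>1, arbitrage).

1.0879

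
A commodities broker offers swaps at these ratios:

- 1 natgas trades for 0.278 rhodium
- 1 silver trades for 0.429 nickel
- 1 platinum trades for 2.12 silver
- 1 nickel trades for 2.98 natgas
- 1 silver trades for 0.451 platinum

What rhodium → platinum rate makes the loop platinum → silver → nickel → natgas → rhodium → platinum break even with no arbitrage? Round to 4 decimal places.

Known legs of the cycle: 2.12 × 0.429 × 2.98 × 0.278 = 0.7534496112
For no arbitrage the full-cycle product must be 1, so the missing rate is 1 / 0.7534496112 ≈ 1.327229.

1.3272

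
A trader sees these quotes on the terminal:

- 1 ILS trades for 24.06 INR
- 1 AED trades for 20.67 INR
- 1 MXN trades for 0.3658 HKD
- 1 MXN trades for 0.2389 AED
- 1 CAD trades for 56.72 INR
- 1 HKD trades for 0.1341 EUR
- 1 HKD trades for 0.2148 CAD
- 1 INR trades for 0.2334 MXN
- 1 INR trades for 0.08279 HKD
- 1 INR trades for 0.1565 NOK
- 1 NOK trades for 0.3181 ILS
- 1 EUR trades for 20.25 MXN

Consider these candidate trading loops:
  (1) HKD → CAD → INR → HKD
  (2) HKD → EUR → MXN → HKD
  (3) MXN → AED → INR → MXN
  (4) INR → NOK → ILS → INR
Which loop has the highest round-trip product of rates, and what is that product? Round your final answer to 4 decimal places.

1.1978

(1) 0.2148 × 56.72 × 0.08279 = 1.00867
(2) 0.1341 × 20.25 × 0.3658 = 0.99334
(3) 0.2389 × 20.67 × 0.2334 = 1.15254
(4) 0.1565 × 0.3181 × 24.06 = 1.19777
Highest is cycle (4) at 1.1978 (>1, arbitrage).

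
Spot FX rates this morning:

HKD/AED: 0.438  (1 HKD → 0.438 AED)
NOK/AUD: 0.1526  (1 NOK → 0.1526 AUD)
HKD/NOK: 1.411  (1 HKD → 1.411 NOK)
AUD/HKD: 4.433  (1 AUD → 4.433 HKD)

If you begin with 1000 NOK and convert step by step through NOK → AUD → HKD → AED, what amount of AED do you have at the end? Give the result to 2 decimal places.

1000 NOK × 0.1526 = 152.6 AUD
152.6 AUD × 4.433 = 676.4758 HKD
676.4758 HKD × 0.438 = 296.2964004 AED

296.30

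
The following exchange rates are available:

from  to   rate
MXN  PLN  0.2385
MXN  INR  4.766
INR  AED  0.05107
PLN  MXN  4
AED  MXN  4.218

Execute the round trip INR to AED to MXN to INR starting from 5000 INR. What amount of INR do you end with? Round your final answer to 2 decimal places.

5133.30

5000 INR × 0.05107 = 255.35 AED
255.35 AED × 4.218 = 1077.0663 MXN
1077.0663 MXN × 4.766 = 5133.2979858 INR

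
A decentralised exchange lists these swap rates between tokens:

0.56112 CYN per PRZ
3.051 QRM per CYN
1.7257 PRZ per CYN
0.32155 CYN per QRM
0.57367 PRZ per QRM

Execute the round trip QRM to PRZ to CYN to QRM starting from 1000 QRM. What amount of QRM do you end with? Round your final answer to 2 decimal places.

1000 QRM × 0.57367 = 573.67 PRZ
573.67 PRZ × 0.56112 = 321.8977104 CYN
321.8977104 CYN × 3.051 = 982.1099144304 QRM

982.11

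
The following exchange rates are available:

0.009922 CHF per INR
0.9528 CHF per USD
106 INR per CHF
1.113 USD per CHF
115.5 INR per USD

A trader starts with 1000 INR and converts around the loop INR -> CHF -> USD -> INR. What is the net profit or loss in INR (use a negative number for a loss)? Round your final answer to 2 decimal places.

1000 INR × 0.009922 = 9.922 CHF
9.922 CHF × 1.113 = 11.043186 USD
11.043186 USD × 115.5 = 1275.487983 INR
Net change: 1275.487983 − 1000 = 275.487983 INR

275.49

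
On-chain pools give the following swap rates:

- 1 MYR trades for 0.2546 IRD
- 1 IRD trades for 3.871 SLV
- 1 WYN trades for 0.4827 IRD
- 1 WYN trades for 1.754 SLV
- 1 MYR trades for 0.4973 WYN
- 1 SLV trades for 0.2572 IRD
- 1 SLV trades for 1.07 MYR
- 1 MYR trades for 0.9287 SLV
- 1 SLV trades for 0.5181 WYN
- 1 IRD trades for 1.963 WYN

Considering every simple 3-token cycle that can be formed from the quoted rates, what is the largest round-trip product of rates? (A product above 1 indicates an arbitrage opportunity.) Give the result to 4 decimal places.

IRD→SLV→MYR→IRD: 3.871 × 1.07 × 0.2546 = 1.05455
IRD→SLV→WYN→IRD: 3.871 × 0.5181 × 0.4827 = 0.96809
MYR→WYN→SLV→MYR: 0.4973 × 1.754 × 1.07 = 0.93332
IRD→WYN→SLV→IRD: 1.963 × 1.754 × 0.2572 = 0.88557
Maximum is IRD→SLV→MYR→IRD at 1.0545; arbitrage exists.

1.0545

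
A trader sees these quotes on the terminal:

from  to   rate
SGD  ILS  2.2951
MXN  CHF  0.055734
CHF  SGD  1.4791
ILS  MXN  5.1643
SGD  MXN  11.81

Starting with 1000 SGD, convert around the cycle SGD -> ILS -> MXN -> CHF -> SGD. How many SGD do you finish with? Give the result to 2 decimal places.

977.08

1000 SGD × 2.2951 = 2295.1 ILS
2295.1 ILS × 5.1643 = 11852.58493 MXN
11852.58493 MXN × 0.055734 = 660.59196848862 CHF
660.59196848862 CHF × 1.4791 = 977.081580591517842 SGD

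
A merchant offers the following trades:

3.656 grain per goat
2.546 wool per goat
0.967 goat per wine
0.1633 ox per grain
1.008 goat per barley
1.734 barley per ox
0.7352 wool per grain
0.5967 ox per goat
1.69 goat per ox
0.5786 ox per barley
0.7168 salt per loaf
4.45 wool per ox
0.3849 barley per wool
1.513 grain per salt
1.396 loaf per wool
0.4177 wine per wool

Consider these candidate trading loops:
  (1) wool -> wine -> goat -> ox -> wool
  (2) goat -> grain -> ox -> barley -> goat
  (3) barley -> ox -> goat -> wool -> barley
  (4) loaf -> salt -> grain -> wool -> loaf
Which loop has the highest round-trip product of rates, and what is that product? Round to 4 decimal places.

1.1131

(1) 0.4177 × 0.967 × 0.5967 × 4.45 = 1.07252
(2) 3.656 × 0.1633 × 1.734 × 1.008 = 1.04352
(3) 0.5786 × 1.69 × 2.546 × 0.3849 = 0.95823
(4) 0.7168 × 1.513 × 0.7352 × 1.396 = 1.11308
Highest is cycle (4) at 1.1131 (>1, arbitrage).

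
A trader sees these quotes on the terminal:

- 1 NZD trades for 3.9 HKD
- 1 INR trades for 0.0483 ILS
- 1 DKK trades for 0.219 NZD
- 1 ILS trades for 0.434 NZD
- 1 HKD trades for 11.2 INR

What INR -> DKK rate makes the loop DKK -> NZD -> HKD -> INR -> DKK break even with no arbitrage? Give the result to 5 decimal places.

0.10454

Known legs of the cycle: 0.219 × 3.9 × 11.2 = 9.56592
For no arbitrage the full-cycle product must be 1, so the missing rate is 1 / 9.56592 ≈ 0.1045378.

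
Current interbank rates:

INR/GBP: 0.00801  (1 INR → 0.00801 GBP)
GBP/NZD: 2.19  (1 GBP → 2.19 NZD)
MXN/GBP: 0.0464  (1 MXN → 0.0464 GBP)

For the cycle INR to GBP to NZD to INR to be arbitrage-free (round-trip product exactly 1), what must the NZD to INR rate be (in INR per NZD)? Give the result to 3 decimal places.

57.006

Known legs of the cycle: 0.00801 × 2.19 = 0.0175419
For no arbitrage the full-cycle product must be 1, so the missing rate is 1 / 0.0175419 ≈ 57.00637.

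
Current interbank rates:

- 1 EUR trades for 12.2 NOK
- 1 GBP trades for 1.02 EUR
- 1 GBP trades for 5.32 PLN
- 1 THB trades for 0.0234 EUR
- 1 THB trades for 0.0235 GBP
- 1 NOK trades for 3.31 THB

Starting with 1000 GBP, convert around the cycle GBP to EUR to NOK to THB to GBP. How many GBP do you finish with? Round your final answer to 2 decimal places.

1000 GBP × 1.02 = 1020 EUR
1020 EUR × 12.2 = 12444 NOK
12444 NOK × 3.31 = 41189.64 THB
41189.64 THB × 0.0235 = 967.95654 GBP

967.96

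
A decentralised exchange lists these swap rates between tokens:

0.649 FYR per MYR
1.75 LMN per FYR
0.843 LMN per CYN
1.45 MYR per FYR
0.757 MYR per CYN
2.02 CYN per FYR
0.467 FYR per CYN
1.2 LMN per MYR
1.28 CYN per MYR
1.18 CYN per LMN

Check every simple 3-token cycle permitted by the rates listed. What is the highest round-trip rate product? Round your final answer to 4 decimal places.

MYR→LMN→CYN→MYR: 1.2 × 1.18 × 0.757 = 1.07191
MYR→FYR→CYN→MYR: 0.649 × 2.02 × 0.757 = 0.99241
CYN→FYR→LMN→CYN: 0.467 × 1.75 × 1.18 = 0.96436
MYR→CYN→FYR→MYR: 1.28 × 0.467 × 1.45 = 0.86675
Maximum is MYR→LMN→CYN→MYR at 1.0719; arbitrage exists.

1.0719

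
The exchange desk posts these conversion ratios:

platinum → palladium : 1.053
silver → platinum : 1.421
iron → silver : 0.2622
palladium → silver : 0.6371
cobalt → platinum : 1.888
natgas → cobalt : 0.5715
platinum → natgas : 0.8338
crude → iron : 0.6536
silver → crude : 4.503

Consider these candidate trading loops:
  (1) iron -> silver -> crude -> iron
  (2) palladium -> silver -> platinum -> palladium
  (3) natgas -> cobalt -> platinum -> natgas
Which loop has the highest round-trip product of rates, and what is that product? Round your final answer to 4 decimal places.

(1) 0.2622 × 4.503 × 0.6536 = 0.77170
(2) 0.6371 × 1.421 × 1.053 = 0.95330
(3) 0.5715 × 1.888 × 0.8338 = 0.89966
Highest is cycle (2) at 0.9533 (≤1, no arbitrage).

0.9533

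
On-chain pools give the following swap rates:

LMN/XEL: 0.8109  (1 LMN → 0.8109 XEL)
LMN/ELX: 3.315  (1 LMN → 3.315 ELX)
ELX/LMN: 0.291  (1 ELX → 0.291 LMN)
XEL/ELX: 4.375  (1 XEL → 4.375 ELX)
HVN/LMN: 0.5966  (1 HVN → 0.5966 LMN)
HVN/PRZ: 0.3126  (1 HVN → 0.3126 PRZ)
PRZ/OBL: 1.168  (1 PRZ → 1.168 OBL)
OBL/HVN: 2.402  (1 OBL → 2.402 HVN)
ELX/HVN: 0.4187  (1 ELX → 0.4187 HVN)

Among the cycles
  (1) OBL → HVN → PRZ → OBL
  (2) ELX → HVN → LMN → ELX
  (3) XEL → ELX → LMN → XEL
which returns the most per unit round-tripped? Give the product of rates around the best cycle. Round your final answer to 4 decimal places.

(1) 2.402 × 0.3126 × 1.168 = 0.87701
(2) 0.4187 × 0.5966 × 3.315 = 0.82808
(3) 4.375 × 0.291 × 0.8109 = 1.03238
Highest is cycle (3) at 1.0324 (>1, arbitrage).

1.0324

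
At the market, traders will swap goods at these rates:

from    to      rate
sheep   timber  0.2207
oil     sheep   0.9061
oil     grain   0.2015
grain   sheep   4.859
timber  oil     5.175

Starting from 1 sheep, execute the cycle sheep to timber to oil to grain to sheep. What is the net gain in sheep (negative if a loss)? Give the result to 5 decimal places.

1 sheep × 0.2207 = 0.2207 timber
0.2207 timber × 5.175 = 1.1421225 oil
1.1421225 oil × 0.2015 = 0.23013768375 grain
0.23013768375 grain × 4.859 = 1.11823900534125 sheep
Net change: 1.11823900534125 − 1 = 0.11823900534125 sheep

0.11824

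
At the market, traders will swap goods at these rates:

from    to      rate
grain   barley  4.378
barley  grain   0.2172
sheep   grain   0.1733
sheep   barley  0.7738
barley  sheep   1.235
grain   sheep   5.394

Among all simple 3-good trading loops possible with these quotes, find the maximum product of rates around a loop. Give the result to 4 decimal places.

0.9370

sheep→grain→barley→sheep: 0.1733 × 4.378 × 1.235 = 0.93700
sheep→barley→grain→sheep: 0.7738 × 0.2172 × 5.394 = 0.90657
Maximum is sheep→grain→barley→sheep at 0.9370; no arbitrage — every cycle loses value.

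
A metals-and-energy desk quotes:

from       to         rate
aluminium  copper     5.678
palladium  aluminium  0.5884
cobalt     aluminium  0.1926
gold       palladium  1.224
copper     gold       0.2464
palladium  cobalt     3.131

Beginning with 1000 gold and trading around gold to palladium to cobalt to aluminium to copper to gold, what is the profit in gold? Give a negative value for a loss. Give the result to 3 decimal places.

32.659

1000 gold × 1.224 = 1224 palladium
1224 palladium × 3.131 = 3832.344 cobalt
3832.344 cobalt × 0.1926 = 738.1094544 aluminium
738.1094544 aluminium × 5.678 = 4190.9854820832 copper
4190.9854820832 copper × 0.2464 = 1032.65882278530048 gold
Net change: 1032.65882278530048 − 1000 = 32.65882278530048 gold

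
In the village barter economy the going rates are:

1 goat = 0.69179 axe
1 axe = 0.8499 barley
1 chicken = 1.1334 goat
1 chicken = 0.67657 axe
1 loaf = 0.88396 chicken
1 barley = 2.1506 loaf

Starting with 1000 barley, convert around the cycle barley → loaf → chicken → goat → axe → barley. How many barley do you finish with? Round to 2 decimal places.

1000 barley × 2.1506 = 2150.6 loaf
2150.6 loaf × 0.88396 = 1901.044376 chicken
1901.044376 chicken × 1.1334 = 2154.6436957584 goat
2154.6436957584 goat × 0.69179 = 1490.560962288703536 axe
1490.560962288703536 axe × 0.8499 = 1266.8277618491691352464 barley

1266.83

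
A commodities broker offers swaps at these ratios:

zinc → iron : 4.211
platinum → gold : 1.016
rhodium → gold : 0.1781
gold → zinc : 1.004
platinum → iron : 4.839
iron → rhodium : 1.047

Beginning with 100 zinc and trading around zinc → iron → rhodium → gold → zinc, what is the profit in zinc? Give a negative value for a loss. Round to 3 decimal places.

100 zinc × 4.211 = 421.1 iron
421.1 iron × 1.047 = 440.8917 rhodium
440.8917 rhodium × 0.1781 = 78.52281177 gold
78.52281177 gold × 1.004 = 78.83690301708 zinc
Net change: 78.83690301708 − 100 = -21.16309698292 zinc

-21.163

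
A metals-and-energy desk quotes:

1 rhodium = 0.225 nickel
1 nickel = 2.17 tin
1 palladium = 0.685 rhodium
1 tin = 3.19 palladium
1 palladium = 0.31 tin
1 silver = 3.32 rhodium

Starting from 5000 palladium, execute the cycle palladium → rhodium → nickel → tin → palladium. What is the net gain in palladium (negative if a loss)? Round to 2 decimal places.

5000 palladium × 0.685 = 3425 rhodium
3425 rhodium × 0.225 = 770.625 nickel
770.625 nickel × 2.17 = 1672.25625 tin
1672.25625 tin × 3.19 = 5334.4974375 palladium
Net change: 5334.4974375 − 5000 = 334.4974375 palladium

334.50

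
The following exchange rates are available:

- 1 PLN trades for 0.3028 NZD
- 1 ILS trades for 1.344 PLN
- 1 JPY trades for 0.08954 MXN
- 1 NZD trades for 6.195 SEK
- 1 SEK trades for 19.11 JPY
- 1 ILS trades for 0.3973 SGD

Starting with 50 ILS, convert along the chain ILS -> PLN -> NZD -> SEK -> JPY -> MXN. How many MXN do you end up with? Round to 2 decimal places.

50 ILS × 1.344 = 67.2 PLN
67.2 PLN × 0.3028 = 20.34816 NZD
20.34816 NZD × 6.195 = 126.0568512 SEK
126.0568512 SEK × 19.11 = 2408.946426432 JPY
2408.946426432 JPY × 0.08954 = 215.69706302272128 MXN

215.70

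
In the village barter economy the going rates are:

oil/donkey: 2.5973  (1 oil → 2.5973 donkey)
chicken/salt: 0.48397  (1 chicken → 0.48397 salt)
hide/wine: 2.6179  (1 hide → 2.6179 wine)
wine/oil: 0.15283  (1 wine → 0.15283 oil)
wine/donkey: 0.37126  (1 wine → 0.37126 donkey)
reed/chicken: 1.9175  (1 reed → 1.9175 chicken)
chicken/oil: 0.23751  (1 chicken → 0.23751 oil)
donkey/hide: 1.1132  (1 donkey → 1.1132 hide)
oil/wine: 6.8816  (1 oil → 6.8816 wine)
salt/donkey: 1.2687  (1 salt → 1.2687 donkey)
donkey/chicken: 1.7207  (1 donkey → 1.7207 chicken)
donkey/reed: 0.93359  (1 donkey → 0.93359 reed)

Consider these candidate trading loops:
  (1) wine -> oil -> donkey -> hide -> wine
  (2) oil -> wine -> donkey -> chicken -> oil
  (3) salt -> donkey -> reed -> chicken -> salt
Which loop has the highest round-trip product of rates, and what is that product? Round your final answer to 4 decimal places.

1.1568

(1) 0.15283 × 2.5973 × 1.1132 × 2.6179 = 1.15680
(2) 6.8816 × 0.37126 × 1.7207 × 0.23751 = 1.04413
(3) 1.2687 × 0.93359 × 1.9175 × 0.48397 = 1.09918
Highest is cycle (1) at 1.1568 (>1, arbitrage).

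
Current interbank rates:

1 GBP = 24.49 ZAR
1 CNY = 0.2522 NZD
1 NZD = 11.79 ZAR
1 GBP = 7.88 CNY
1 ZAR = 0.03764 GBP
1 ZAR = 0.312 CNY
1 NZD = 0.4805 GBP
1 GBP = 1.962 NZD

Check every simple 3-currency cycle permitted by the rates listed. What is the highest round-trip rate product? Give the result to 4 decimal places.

NZD→GBP→CNY→NZD: 0.4805 × 7.88 × 0.2522 = 0.95491
NZD→ZAR→CNY→NZD: 11.79 × 0.312 × 0.2522 = 0.92771
NZD→ZAR→GBP→NZD: 11.79 × 0.03764 × 1.962 = 0.87069
Maximum is NZD→GBP→CNY→NZD at 0.9549; no arbitrage — every cycle loses value.

0.9549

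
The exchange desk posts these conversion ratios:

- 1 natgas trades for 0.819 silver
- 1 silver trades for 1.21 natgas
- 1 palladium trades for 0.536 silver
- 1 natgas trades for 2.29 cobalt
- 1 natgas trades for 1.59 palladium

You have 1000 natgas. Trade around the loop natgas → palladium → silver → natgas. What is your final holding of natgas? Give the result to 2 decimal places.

1000 natgas × 1.59 = 1590 palladium
1590 palladium × 0.536 = 852.24 silver
852.24 silver × 1.21 = 1031.2104 natgas

1031.21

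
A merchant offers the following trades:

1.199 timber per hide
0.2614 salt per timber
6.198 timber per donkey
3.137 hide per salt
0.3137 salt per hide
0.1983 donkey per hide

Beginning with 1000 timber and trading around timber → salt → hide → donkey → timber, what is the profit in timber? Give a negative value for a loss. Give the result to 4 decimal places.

7.8465

1000 timber × 0.2614 = 261.4 salt
261.4 salt × 3.137 = 820.0118 hide
820.0118 hide × 0.1983 = 162.60833994 donkey
162.60833994 donkey × 6.198 = 1007.84649094812 timber
Net change: 1007.84649094812 − 1000 = 7.84649094812 timber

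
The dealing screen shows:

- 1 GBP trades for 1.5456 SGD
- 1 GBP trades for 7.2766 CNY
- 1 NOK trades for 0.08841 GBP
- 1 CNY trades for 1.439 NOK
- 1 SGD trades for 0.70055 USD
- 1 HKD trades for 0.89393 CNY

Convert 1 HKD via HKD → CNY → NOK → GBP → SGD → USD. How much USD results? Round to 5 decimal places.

1 HKD × 0.89393 = 0.89393 CNY
0.89393 CNY × 1.439 = 1.28636527 NOK
1.28636527 NOK × 0.08841 = 0.1137275535207 GBP
0.1137275535207 GBP × 1.5456 = 0.17577730672159392 SGD
0.17577730672159392 SGD × 0.70055 = 0.123140792223812620656 USD

0.12314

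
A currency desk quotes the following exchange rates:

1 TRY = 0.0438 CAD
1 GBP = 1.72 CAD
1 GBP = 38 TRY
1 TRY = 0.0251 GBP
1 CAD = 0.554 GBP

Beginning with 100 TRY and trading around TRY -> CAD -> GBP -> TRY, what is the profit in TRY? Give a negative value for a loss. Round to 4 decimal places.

100 TRY × 0.0438 = 4.38 CAD
4.38 CAD × 0.554 = 2.42652 GBP
2.42652 GBP × 38 = 92.20776 TRY
Net change: 92.20776 − 100 = -7.79224 TRY

-7.7922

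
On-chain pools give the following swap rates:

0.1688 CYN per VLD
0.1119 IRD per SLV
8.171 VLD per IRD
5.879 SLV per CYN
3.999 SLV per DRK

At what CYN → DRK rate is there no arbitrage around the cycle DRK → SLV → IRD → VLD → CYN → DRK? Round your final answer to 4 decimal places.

Known legs of the cycle: 3.999 × 0.1119 × 8.171 × 0.1688 = 0.61720458474888
For no arbitrage the full-cycle product must be 1, so the missing rate is 1 / 0.61720458474888 ≈ 1.620208.

1.6202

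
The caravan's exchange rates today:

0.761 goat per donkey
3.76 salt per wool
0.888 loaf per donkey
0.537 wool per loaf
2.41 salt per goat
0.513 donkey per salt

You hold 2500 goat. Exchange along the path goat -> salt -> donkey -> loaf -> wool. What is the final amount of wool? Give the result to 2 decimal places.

1473.88

2500 goat × 2.41 = 6025 salt
6025 salt × 0.513 = 3090.825 donkey
3090.825 donkey × 0.888 = 2744.6526 loaf
2744.6526 loaf × 0.537 = 1473.8784462 wool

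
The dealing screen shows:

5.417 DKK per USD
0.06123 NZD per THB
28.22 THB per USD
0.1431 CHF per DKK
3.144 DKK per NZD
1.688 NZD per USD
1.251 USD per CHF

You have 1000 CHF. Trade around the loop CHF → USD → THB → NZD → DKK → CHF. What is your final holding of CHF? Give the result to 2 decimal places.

1000 CHF × 1.251 = 1251 USD
1251 USD × 28.22 = 35303.22 THB
35303.22 THB × 0.06123 = 2161.6161606 NZD
2161.6161606 NZD × 3.144 = 6796.1212089264 DKK
6796.1212089264 DKK × 0.1431 = 972.52494499736784 CHF

972.52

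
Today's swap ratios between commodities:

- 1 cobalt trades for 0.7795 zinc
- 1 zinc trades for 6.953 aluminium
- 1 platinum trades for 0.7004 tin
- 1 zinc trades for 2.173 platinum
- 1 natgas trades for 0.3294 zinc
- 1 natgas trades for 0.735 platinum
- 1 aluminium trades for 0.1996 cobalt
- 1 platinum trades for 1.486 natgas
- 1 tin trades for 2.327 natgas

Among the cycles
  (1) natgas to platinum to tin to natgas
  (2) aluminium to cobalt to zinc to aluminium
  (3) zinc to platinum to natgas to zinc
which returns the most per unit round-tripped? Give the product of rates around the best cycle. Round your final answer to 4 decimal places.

(1) 0.735 × 0.7004 × 2.327 = 1.19793
(2) 0.1996 × 0.7795 × 6.953 = 1.08180
(3) 2.173 × 1.486 × 0.3294 = 1.06366
Highest is cycle (1) at 1.1979 (>1, arbitrage).

1.1979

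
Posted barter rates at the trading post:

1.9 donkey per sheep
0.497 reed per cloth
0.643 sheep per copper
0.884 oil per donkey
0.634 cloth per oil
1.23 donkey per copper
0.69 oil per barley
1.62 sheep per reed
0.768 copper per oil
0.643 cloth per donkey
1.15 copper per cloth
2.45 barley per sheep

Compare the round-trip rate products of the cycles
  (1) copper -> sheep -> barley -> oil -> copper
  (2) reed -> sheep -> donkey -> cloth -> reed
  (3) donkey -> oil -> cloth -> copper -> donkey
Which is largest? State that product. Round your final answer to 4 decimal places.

0.9836

(1) 0.643 × 2.45 × 0.69 × 0.768 = 0.83481
(2) 1.62 × 1.9 × 0.643 × 0.497 = 0.98364
(3) 0.884 × 0.634 × 1.15 × 1.23 = 0.79277
Highest is cycle (2) at 0.9836 (≤1, no arbitrage).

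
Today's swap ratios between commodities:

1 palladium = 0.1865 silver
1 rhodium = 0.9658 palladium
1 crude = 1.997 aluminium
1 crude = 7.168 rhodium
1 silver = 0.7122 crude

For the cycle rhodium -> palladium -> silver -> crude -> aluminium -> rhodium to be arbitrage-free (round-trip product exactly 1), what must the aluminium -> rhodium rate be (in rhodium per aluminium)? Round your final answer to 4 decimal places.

3.9035

Known legs of the cycle: 0.9658 × 0.1865 × 0.7122 × 1.997 = 0.25618050145578
For no arbitrage the full-cycle product must be 1, so the missing rate is 1 / 0.25618050145578 ≈ 3.903498.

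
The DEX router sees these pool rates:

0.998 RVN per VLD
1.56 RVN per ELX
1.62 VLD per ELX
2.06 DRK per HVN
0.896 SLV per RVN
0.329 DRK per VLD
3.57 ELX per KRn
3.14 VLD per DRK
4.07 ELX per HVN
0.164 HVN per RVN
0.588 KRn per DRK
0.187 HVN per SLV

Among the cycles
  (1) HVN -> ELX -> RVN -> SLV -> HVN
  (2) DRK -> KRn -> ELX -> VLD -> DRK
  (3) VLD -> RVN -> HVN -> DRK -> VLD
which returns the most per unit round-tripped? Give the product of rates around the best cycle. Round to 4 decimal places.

(1) 4.07 × 1.56 × 0.896 × 0.187 = 1.06382
(2) 0.588 × 3.57 × 1.62 × 0.329 = 1.11881
(3) 0.998 × 0.164 × 2.06 × 3.14 = 1.05870
Highest is cycle (2) at 1.1188 (>1, arbitrage).

1.1188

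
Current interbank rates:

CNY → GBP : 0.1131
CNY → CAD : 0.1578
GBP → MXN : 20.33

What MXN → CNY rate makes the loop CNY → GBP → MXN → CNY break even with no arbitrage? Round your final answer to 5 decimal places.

0.43491

Known legs of the cycle: 0.1131 × 20.33 = 2.299323
For no arbitrage the full-cycle product must be 1, so the missing rate is 1 / 2.299323 ≈ 0.4349106.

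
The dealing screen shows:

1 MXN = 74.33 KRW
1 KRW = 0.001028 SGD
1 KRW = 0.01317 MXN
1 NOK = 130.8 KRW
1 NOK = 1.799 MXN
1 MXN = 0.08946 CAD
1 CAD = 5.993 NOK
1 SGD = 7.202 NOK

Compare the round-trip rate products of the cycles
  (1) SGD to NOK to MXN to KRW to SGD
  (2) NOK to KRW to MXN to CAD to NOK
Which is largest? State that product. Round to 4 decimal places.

(1) 7.202 × 1.799 × 74.33 × 0.001028 = 0.99001
(2) 130.8 × 0.01317 × 0.08946 × 5.993 = 0.92356
Highest is cycle (1) at 0.9900 (≤1, no arbitrage).

0.9900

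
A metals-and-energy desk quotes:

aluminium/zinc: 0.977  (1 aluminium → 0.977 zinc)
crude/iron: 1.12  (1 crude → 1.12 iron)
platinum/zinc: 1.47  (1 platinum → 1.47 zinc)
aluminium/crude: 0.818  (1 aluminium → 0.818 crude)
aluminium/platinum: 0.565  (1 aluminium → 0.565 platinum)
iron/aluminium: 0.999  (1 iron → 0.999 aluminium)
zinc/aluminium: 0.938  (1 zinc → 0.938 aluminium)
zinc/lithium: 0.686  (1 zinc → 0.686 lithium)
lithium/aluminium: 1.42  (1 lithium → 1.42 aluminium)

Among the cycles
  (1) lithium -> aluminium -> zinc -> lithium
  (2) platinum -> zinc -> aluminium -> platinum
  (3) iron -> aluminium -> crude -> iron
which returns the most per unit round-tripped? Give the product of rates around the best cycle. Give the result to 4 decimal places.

(1) 1.42 × 0.977 × 0.686 = 0.95172
(2) 1.47 × 0.938 × 0.565 = 0.77906
(3) 0.999 × 0.818 × 1.12 = 0.91524
Highest is cycle (1) at 0.9517 (≤1, no arbitrage).

0.9517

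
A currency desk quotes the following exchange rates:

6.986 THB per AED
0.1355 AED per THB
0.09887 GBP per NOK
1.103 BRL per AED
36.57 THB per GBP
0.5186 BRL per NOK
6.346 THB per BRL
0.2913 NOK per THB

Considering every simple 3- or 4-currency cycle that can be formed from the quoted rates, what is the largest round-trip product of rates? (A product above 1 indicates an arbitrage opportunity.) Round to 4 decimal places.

NOK→GBP→THB→NOK: 0.09887 × 36.57 × 0.2913 = 1.05325
NOK→BRL→THB→NOK: 0.5186 × 6.346 × 0.2913 = 0.95868
AED→BRL→THB→AED: 1.103 × 6.346 × 0.1355 = 0.94845
Maximum is NOK→GBP→THB→NOK at 1.0532; arbitrage exists.

1.0532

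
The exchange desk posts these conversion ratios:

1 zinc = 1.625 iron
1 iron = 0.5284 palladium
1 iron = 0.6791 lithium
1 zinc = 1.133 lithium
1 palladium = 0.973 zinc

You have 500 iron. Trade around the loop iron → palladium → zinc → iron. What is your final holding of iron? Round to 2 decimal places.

500 iron × 0.5284 = 264.2 palladium
264.2 palladium × 0.973 = 257.0666 zinc
257.0666 zinc × 1.625 = 417.733225 iron

417.73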